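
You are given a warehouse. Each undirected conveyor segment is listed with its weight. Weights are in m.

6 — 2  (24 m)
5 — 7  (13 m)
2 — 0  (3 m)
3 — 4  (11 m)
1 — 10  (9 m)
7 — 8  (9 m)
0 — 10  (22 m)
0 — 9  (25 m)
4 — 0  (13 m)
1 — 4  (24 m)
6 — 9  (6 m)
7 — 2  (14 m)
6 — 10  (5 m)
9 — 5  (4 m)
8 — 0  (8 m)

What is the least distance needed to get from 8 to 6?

32 m

Settle nodes by increasing distance from 8:
8: 0
0: 8  (via 8)
7: 9  (via 8)
2: 11  (via 0)
4: 21  (via 0)
5: 22  (via 7)
9: 26  (via 5)
10: 30  (via 0)
3: 32  (via 4)
6: 32  (via 9)
Shortest route: 8–7–5–9–6 = 32 m.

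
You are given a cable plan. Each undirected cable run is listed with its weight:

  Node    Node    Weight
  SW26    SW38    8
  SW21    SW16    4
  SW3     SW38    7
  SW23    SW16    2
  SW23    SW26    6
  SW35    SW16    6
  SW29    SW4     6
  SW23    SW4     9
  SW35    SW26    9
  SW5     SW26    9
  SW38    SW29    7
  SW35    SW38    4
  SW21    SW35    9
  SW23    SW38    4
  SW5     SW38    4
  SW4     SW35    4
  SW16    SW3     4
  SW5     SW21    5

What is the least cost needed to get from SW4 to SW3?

14

Shortest distances from SW4:
SW4: 0
SW35: 4  (via SW4)
SW29: 6  (via SW4)
SW38: 8  (via SW35)
SW23: 9  (via SW4)
SW16: 10  (via SW35)
SW5: 12  (via SW38)
SW21: 13  (via SW35)
SW26: 13  (via SW35)
SW3: 14  (via SW16)
Shortest route: SW4 → SW35 → SW16 → SW3 = 14.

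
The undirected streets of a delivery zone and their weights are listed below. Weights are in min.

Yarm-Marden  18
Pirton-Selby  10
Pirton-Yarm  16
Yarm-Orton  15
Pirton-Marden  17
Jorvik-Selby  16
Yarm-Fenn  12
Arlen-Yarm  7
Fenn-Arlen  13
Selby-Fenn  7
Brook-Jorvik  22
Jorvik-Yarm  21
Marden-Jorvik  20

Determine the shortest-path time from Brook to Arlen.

50 min

Shortest distances from Brook:
Brook: 0
Jorvik: 22  (via Brook)
Selby: 38  (via Jorvik)
Marden: 42  (via Jorvik)
Yarm: 43  (via Jorvik)
Fenn: 45  (via Selby)
Pirton: 48  (via Selby)
Arlen: 50  (via Yarm)
Shortest route: Brook–Jorvik–Yarm–Arlen = 50 min.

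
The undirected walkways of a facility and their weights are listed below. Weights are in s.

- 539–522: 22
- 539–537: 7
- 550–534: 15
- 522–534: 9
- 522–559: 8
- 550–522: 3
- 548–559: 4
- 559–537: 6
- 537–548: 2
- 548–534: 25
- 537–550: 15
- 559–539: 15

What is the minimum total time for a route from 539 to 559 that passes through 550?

Best 539 to 550: 539–537–550 costing 22
Best 550 to 559: 550–522–559 costing 11
Total via 550: 22 + 11 = 33 s.

33 s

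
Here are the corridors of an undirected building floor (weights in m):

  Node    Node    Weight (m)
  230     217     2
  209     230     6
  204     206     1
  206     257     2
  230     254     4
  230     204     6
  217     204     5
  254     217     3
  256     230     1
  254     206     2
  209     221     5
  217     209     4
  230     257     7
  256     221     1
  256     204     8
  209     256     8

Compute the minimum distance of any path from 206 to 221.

Running Dijkstra from 206:
206: 0
204: 1  (via 206)
257: 2  (via 206)
254: 2  (via 206)
217: 5  (via 254)
230: 6  (via 254)
256: 7  (via 230)
221: 8  (via 256)
Shortest route: 206 → 254 → 230 → 256 → 221 = 8 m.

8 m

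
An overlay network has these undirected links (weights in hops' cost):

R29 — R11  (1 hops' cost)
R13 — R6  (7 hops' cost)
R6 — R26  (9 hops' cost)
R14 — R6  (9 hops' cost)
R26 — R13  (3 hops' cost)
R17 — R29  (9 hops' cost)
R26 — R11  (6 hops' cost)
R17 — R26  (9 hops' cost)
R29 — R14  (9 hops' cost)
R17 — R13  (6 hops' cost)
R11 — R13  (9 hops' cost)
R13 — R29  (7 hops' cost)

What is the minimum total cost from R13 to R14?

16 hops' cost

Candidate routes:
R13 → R26 → R11 → R29 → R14: 3+6+1+9 = 19
R13 → R6 → R14: 7+9 = 16
R13 → R11 → R29 → R14: 9+1+9 = 19
The minimum is 16 hops' cost via R13 → R6 → R14.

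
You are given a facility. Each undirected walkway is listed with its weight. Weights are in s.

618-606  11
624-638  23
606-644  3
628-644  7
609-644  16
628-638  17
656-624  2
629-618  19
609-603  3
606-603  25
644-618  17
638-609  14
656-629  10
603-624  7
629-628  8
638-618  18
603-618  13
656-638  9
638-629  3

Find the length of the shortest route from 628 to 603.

26 s

Candidate routes:
628 - 644 - 609 - 603: 7+16+3 = 26
628 - 629 - 656 - 624 - 603: 8+10+2+7 = 27
The minimum is 26 s via 628 - 644 - 609 - 603.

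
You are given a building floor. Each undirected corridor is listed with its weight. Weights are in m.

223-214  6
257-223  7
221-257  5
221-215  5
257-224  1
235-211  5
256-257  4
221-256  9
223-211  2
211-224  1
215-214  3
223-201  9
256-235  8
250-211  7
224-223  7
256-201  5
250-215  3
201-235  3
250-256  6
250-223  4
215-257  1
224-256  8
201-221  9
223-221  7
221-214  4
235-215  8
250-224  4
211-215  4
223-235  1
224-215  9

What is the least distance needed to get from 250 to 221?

Enumerating some paths:
250 → 215 → 257 → 221: 3+1+5 = 9
250 → 215 → 221: 3+5 = 8
The minimum is 8 m via 250 → 215 → 221.

8 m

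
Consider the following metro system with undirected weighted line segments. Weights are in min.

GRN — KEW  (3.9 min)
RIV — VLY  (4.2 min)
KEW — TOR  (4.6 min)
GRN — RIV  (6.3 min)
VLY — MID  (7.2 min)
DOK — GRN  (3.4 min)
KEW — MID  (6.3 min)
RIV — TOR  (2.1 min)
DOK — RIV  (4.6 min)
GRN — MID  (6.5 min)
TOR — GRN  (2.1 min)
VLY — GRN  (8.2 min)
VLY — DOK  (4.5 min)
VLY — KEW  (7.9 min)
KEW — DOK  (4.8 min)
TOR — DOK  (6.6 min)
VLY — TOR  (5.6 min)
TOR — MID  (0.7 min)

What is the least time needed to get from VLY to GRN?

Candidate routes:
VLY → GRN: 8.2 = 8.2
VLY → TOR → GRN: 5.6+2.1 = 7.7
VLY → DOK → GRN: 4.5+3.4 = 7.9
Cheapest is VLY → TOR → GRN at 7.7 min.

7.7 min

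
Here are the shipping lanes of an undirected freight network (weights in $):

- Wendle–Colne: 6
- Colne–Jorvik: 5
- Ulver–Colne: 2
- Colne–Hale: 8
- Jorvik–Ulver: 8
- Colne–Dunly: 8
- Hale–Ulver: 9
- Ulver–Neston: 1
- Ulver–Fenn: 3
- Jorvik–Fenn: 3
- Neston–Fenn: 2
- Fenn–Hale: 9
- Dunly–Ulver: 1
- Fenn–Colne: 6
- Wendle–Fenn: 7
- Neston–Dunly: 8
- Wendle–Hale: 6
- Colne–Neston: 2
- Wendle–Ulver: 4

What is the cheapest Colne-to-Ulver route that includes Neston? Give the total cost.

$3

Shortest Colne→Neston: Colne–Neston = 2
Shortest Neston→Ulver: Neston–Ulver = 1
Total via Neston: 2 + 1 = $3.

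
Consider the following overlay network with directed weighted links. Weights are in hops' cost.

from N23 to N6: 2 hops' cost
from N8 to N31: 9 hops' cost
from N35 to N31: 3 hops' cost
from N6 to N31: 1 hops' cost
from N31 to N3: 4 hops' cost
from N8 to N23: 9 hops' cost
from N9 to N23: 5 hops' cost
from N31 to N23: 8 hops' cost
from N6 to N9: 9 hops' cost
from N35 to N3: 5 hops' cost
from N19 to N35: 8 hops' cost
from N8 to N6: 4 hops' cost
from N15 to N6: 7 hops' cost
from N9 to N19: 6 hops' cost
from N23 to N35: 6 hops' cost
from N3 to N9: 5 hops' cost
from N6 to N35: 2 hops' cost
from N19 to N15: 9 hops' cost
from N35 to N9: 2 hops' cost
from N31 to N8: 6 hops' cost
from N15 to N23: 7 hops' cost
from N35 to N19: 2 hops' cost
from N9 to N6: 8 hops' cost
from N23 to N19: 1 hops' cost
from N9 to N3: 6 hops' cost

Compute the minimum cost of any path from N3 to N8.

19 hops' cost

Running Dijkstra from N3:
N3: 0
N9: 5  (via N3)
N23: 10  (via N9)
N19: 11  (via N9)
N6: 12  (via N23)
N31: 13  (via N6)
N35: 14  (via N6)
N8: 19  (via N31)
Shortest route: N3 → N9 → N23 → N6 → N31 → N8 = 19 hops' cost.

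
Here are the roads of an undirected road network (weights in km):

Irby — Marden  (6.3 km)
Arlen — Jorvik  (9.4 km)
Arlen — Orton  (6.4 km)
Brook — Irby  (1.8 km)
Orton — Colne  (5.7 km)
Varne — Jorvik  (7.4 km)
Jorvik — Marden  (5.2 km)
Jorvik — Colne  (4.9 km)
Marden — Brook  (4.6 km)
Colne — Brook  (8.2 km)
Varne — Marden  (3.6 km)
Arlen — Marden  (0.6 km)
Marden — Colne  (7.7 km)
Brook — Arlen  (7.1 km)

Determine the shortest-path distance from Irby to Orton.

Shortest distances from Irby:
Irby: 0
Brook: 1.8  (via Irby)
Marden: 6.3  (via Irby)
Arlen: 6.9  (via Marden)
Varne: 9.9  (via Marden)
Colne: 10  (via Brook)
Jorvik: 11.5  (via Marden)
Orton: 13.3  (via Arlen)
Shortest route: Irby → Marden → Arlen → Orton = 13.3 km.

13.3 km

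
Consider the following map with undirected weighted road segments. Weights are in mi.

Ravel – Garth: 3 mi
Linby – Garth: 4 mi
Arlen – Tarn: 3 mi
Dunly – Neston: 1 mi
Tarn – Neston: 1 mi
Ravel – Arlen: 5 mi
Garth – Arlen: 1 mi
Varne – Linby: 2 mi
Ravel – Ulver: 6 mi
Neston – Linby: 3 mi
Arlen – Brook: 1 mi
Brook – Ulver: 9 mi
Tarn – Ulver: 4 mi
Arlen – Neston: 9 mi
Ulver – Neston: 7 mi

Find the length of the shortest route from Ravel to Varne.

Enumerating some paths:
Ravel → Garth → Linby → Varne: 3+4+2 = 9
Ravel → Arlen → Garth → Linby → Varne: 5+1+4+2 = 12
Ravel → Garth → Arlen → Tarn → Neston → Linby → Varne: 3+1+3+1+3+2 = 13
Cheapest is Ravel → Garth → Linby → Varne at 9 mi.

9 mi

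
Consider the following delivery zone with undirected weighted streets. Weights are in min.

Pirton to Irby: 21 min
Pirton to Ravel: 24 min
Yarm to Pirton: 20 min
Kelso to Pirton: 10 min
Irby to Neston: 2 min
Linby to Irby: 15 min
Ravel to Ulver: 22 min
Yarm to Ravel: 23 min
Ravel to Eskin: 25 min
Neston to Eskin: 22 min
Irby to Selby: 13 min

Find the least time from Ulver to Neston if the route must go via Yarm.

Shortest Ulver→Yarm: Ulver → Ravel → Yarm = 45
Best Yarm to Neston: Yarm → Pirton → Irby → Neston costing 43
Total via Yarm: 45 + 43 = 88 min.

88 min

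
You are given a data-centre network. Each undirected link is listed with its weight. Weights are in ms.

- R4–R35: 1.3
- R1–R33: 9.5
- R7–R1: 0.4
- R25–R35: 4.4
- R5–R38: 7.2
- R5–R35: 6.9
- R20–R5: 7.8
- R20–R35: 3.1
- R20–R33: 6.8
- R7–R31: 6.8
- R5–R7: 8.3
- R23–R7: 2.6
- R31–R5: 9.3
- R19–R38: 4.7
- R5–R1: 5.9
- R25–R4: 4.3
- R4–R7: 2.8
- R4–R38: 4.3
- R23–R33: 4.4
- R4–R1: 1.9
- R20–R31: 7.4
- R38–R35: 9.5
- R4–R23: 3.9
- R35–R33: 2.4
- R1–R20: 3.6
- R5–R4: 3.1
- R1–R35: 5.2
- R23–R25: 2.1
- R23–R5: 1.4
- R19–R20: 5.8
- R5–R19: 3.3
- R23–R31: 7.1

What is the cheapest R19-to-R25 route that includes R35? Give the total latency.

Shortest R19→R35: R19–R5–R4–R35 = 7.7
Best R35 to R25: R35–R25 costing 4.4
Total via R35: 7.7 + 4.4 = 12.1 ms.

12.1 ms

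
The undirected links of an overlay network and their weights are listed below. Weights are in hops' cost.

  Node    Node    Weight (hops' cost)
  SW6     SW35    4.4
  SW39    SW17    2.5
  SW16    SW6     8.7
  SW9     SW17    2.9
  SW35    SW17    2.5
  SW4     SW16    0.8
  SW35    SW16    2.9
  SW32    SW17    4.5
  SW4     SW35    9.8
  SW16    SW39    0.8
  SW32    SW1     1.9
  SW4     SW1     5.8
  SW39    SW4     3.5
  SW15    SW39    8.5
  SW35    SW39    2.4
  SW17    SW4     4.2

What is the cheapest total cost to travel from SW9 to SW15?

Shortest distances from SW9:
SW9: 0
SW17: 2.9  (via SW9)
SW39: 5.4  (via SW17)
SW35: 5.4  (via SW17)
SW16: 6.2  (via SW39)
SW4: 7  (via SW16)
SW32: 7.4  (via SW17)
SW1: 9.3  (via SW32)
SW6: 9.8  (via SW35)
SW15: 13.9  (via SW39)
Shortest route: SW9 → SW17 → SW39 → SW15 = 13.9 hops' cost.

13.9 hops' cost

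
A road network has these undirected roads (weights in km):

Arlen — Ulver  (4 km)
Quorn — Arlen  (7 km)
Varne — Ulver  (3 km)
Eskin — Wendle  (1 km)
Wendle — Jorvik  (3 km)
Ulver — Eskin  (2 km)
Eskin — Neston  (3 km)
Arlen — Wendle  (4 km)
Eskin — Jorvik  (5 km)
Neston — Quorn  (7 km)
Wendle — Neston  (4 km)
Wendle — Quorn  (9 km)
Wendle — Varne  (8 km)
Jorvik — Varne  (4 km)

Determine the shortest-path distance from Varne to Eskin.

5 km

Candidate routes:
Varne - Jorvik - Wendle - Eskin: 4+3+1 = 8
Varne - Ulver - Eskin: 3+2 = 5
The minimum is 5 km via Varne - Ulver - Eskin.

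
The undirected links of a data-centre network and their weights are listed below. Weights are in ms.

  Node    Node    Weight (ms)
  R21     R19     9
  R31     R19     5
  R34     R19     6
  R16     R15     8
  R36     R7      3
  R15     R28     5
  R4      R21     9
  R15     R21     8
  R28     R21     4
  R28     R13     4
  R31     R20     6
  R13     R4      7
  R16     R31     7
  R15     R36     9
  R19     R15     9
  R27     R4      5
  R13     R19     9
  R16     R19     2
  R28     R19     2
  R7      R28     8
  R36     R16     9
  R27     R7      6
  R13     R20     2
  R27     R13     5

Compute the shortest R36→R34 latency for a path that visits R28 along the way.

19 ms

Best R36 to R28: R36–R7–R28 costing 11
Best R28 to R34: R28–R19–R34 costing 8
Total via R28: 11 + 8 = 19 ms.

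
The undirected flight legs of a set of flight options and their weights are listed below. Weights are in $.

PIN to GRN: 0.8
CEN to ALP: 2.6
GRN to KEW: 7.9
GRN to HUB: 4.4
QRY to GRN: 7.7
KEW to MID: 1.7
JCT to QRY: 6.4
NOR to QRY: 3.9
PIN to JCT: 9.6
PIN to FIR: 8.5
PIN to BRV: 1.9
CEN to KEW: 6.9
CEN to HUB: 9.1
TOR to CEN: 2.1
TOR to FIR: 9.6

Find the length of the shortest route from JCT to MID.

$20

Enumerating some paths:
JCT → PIN → GRN → KEW → MID: 9.6+0.8+7.9+1.7 = 20
JCT → QRY → GRN → HUB → CEN → KEW → MID: 6.4+7.7+4.4+9.1+6.9+1.7 = 36.2
JCT → PIN → GRN → HUB → CEN → KEW → MID: 9.6+0.8+4.4+9.1+6.9+1.7 = 32.5
JCT → QRY → GRN → KEW → MID: 6.4+7.7+7.9+1.7 = 23.7
The minimum is $20 via JCT → PIN → GRN → KEW → MID.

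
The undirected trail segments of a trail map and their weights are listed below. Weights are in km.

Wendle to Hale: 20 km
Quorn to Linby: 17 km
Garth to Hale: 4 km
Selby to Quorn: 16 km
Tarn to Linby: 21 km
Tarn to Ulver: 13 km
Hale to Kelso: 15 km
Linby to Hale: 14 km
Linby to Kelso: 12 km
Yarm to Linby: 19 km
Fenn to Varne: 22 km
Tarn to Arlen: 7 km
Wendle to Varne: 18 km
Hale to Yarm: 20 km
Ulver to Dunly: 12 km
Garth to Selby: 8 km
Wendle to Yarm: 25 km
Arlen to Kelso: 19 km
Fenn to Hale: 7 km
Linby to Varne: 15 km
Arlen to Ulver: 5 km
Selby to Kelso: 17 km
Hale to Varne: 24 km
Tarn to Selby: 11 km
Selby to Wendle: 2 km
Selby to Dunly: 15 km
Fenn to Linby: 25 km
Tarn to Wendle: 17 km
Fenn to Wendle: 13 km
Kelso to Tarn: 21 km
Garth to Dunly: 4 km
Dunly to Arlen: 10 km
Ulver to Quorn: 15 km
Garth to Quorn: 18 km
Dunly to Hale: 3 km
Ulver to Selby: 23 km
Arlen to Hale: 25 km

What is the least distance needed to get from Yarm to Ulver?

Shortest distances from Yarm:
Yarm: 0
Linby: 19  (via Yarm)
Hale: 20  (via Yarm)
Dunly: 23  (via Hale)
Garth: 24  (via Hale)
Wendle: 25  (via Yarm)
Selby: 27  (via Wendle)
Fenn: 27  (via Hale)
Kelso: 31  (via Linby)
Arlen: 33  (via Dunly)
Varne: 34  (via Linby)
Ulver: 35  (via Dunly)
Shortest route: Yarm–Hale–Dunly–Ulver = 35 km.

35 km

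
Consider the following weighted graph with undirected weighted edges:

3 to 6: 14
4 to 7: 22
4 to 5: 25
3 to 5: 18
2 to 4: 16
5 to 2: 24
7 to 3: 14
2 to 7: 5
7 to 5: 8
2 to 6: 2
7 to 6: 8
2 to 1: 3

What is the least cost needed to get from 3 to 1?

Candidate routes:
3 → 7 → 2 → 1: 14+5+3 = 22
3 → 6 → 2 → 1: 14+2+3 = 19
The minimum is 19 via 3 → 6 → 2 → 1.

19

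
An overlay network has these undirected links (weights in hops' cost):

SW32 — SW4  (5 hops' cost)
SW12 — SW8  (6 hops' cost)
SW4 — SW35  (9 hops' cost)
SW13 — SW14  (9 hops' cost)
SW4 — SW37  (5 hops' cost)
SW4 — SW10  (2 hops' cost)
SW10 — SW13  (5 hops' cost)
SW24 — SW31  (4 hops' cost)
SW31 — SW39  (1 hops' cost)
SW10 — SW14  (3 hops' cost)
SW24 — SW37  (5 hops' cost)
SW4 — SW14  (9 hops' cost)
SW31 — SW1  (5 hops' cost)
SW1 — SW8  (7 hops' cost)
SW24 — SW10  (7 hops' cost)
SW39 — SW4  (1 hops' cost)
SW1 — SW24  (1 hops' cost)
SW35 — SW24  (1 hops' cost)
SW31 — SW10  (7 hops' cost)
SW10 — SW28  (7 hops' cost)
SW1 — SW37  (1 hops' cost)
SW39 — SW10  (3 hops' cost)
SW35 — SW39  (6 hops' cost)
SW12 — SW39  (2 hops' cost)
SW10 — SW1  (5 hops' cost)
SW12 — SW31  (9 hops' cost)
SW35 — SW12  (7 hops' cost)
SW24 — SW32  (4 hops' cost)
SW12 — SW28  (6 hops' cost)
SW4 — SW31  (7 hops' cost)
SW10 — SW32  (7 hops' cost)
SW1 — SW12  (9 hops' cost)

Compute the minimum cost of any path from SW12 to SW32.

8 hops' cost

Compare a few routes:
SW12–SW39–SW31–SW24–SW32: 2+1+4+4 = 11
SW12–SW35–SW24–SW32: 7+1+4 = 12
SW12–SW39–SW4–SW32: 2+1+5 = 8
Cheapest is SW12–SW39–SW4–SW32 at 8 hops' cost.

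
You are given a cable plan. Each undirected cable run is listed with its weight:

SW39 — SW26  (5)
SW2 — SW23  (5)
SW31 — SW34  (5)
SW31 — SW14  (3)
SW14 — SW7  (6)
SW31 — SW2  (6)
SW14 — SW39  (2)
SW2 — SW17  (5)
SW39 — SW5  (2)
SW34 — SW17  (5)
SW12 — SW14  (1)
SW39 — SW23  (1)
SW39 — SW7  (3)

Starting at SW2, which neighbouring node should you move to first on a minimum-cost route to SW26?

Compare a few routes:
SW2–SW23–SW39–SW26: 5+1+5 = 11
SW2–SW17–SW34–SW31–SW14–SW39–SW26: 5+5+5+3+2+5 = 25
SW2–SW31–SW14–SW39–SW26: 6+3+2+5 = 16
SW2–SW31–SW14–SW7–SW39–SW26: 6+3+6+3+5 = 23
The minimum is 11 via SW2–SW23–SW39–SW26.
So from SW2 the first move is to SW23.

SW23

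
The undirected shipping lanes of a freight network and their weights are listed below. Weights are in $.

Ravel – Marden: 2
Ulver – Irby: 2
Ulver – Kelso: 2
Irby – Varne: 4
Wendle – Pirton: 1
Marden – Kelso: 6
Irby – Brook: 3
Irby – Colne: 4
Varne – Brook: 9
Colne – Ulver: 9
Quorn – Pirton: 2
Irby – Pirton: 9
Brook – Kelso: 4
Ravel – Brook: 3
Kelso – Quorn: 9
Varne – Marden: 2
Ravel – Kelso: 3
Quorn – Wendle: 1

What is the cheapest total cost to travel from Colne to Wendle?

Enumerating some paths:
Colne - Irby - Ulver - Kelso - Quorn - Pirton - Wendle: 4+2+2+9+2+1 = 20
Colne - Irby - Pirton - Quorn - Wendle: 4+9+2+1 = 16
Colne - Irby - Pirton - Wendle: 4+9+1 = 14
Colne - Irby - Ulver - Kelso - Quorn - Wendle: 4+2+2+9+1 = 18
Cheapest is Colne - Irby - Pirton - Wendle at $14.

$14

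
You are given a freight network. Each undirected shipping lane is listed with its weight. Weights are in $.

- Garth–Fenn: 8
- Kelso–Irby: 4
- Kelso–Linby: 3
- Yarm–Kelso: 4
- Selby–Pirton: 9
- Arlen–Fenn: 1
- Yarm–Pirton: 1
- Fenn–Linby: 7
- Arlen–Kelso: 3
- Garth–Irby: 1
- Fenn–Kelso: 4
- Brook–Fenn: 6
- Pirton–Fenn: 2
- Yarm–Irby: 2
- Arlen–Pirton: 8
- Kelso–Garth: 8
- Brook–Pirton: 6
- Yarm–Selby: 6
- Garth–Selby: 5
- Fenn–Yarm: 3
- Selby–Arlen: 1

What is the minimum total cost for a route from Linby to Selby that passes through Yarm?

$12

Best Linby to Yarm: Linby → Kelso → Yarm costing 7
Shortest Yarm→Selby: Yarm → Fenn → Arlen → Selby = 5
Total via Yarm: 7 + 5 = $12.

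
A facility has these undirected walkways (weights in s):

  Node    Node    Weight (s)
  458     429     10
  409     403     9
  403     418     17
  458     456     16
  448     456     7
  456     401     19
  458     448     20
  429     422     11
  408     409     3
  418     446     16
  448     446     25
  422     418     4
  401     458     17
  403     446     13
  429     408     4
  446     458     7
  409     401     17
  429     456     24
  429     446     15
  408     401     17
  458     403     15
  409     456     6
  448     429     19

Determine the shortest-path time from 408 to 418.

Settle nodes by increasing distance from 408:
408: 0
409: 3  (via 408)
429: 4  (via 408)
456: 9  (via 409)
403: 12  (via 409)
458: 14  (via 429)
422: 15  (via 429)
448: 16  (via 456)
401: 17  (via 408)
418: 19  (via 422)
Shortest route: 408–429–422–418 = 19 s.

19 s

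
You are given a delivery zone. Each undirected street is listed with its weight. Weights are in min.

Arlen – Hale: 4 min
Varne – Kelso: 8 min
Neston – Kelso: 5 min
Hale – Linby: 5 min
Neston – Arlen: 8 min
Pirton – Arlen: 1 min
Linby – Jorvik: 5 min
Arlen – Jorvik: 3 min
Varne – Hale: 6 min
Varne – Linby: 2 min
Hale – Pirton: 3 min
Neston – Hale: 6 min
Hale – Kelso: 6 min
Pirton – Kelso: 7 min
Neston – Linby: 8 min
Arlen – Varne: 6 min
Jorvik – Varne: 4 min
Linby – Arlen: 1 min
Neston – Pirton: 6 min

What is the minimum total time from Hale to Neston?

Candidate routes:
Hale → Arlen → Pirton → Neston: 4+1+6 = 11
Hale → Neston: 6 = 6
Hale → Pirton → Neston: 3+6 = 9
Hale → Kelso → Neston: 6+5 = 11
Cheapest is Hale → Neston at 6 min.

6 min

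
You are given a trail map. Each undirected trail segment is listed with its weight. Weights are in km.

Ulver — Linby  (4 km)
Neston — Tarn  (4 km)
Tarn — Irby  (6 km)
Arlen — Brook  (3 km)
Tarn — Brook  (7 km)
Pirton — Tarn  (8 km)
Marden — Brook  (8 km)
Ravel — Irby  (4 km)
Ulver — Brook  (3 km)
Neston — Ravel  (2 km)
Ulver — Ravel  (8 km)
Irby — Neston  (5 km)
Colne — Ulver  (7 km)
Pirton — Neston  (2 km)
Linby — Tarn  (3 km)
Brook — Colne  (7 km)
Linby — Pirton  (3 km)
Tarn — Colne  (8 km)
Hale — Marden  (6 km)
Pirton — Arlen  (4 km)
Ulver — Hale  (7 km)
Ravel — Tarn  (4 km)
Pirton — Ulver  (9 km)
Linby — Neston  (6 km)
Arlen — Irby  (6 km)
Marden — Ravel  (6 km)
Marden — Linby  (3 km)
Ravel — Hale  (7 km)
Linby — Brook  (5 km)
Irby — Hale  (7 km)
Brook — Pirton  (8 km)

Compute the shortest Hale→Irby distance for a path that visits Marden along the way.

Best Hale to Marden: Hale → Marden costing 6
Shortest Marden→Irby: Marden → Ravel → Irby = 10
Total via Marden: 6 + 10 = 16 km.

16 km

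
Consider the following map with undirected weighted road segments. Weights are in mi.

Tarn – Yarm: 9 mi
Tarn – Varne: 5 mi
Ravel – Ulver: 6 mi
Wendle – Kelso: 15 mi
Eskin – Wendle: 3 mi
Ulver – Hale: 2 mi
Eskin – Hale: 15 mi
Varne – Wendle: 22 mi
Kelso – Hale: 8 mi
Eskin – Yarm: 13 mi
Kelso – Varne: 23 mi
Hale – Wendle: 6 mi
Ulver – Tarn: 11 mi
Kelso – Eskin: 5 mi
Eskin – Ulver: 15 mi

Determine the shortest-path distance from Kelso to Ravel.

Compare a few routes:
Kelso–Eskin–Ulver–Ravel: 5+15+6 = 26
Kelso–Hale–Ulver–Ravel: 8+2+6 = 16
Kelso–Eskin–Wendle–Hale–Ulver–Ravel: 5+3+6+2+6 = 22
Kelso–Eskin–Hale–Ulver–Ravel: 5+15+2+6 = 28
The minimum is 16 mi via Kelso–Hale–Ulver–Ravel.

16 mi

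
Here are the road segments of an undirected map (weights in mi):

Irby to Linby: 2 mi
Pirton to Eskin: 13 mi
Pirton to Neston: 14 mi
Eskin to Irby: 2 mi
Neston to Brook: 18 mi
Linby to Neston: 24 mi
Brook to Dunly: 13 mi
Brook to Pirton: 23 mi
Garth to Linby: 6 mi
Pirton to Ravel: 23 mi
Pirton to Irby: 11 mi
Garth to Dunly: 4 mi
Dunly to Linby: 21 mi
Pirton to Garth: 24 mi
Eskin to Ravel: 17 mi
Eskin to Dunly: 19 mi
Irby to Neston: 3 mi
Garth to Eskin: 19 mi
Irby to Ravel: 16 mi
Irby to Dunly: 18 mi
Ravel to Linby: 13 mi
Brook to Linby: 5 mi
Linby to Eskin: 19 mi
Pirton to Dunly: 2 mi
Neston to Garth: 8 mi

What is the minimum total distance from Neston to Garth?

8 mi

Settle nodes by increasing distance from Neston:
Neston: 0
Irby: 3  (via Neston)
Linby: 5  (via Irby)
Eskin: 5  (via Irby)
Garth: 8  (via Neston)
Shortest route: Neston → Garth = 8 mi.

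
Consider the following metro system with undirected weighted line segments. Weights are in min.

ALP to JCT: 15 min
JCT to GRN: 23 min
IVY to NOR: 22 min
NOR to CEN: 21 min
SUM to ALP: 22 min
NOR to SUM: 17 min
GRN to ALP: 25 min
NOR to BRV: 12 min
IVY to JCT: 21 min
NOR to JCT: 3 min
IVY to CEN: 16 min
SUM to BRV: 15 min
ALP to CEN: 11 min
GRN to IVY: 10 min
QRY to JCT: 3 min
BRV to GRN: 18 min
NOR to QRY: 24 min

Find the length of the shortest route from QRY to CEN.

Candidate routes:
QRY–JCT–NOR–CEN: 3+3+21 = 27
QRY–JCT–IVY–CEN: 3+21+16 = 40
QRY–JCT–ALP–CEN: 3+15+11 = 29
The minimum is 27 min via QRY–JCT–NOR–CEN.

27 min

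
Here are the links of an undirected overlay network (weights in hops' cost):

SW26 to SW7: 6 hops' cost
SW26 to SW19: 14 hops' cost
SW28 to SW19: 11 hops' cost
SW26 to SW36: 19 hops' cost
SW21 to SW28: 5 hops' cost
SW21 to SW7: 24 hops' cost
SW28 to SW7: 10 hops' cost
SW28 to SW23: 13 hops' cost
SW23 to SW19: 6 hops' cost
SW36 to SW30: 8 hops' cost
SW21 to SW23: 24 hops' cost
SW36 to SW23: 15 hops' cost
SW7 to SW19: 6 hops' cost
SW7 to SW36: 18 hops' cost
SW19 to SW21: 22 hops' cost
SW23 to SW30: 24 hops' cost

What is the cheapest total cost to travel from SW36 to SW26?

Enumerating some paths:
SW36 → SW7 → SW26: 18+6 = 24
SW36 → SW23 → SW19 → SW7 → SW26: 15+6+6+6 = 33
SW36 → SW26: 19 = 19
Cheapest is SW36 → SW26 at 19 hops' cost.

19 hops' cost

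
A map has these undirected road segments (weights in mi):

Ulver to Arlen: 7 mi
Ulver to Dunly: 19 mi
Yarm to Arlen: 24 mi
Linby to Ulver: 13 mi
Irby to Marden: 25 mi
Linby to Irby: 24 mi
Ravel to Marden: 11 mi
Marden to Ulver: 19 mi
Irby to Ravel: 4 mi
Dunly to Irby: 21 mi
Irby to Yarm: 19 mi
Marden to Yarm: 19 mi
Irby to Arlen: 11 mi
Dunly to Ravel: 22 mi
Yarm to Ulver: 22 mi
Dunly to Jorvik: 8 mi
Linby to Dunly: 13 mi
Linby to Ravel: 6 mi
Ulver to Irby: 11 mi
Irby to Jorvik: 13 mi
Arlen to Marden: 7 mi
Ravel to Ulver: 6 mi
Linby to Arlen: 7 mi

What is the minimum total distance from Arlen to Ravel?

Settle nodes by increasing distance from Arlen:
Arlen: 0
Marden: 7  (via Arlen)
Ulver: 7  (via Arlen)
Linby: 7  (via Arlen)
Irby: 11  (via Arlen)
Ravel: 13  (via Ulver)
Shortest route: Arlen–Ulver–Ravel = 13 mi.

13 mi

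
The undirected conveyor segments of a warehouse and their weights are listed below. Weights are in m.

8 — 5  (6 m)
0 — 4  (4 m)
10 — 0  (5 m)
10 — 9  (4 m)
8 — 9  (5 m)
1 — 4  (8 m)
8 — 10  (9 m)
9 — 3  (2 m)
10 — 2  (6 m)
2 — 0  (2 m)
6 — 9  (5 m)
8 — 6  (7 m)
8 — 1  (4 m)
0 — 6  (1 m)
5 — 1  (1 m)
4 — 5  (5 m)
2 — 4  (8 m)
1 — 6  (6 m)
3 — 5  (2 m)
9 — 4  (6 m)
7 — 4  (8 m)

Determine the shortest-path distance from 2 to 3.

Running Dijkstra from 2:
2: 0
0: 2  (via 2)
6: 3  (via 0)
4: 6  (via 0)
10: 6  (via 2)
9: 8  (via 6)
1: 9  (via 6)
3: 10  (via 9)
Shortest route: 2 → 0 → 6 → 9 → 3 = 10 m.

10 m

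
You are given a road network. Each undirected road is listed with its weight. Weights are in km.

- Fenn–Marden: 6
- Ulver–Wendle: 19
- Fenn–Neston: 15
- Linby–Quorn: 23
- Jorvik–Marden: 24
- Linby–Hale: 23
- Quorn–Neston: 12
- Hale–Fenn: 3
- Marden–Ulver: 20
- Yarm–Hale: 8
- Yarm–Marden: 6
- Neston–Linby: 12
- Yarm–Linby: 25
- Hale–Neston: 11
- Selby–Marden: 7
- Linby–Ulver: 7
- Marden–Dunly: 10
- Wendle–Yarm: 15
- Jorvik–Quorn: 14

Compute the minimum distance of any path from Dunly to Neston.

Running Dijkstra from Dunly:
Dunly: 0
Marden: 10  (via Dunly)
Yarm: 16  (via Marden)
Fenn: 16  (via Marden)
Selby: 17  (via Marden)
Hale: 19  (via Fenn)
Neston: 30  (via Hale)
Shortest route: Dunly–Marden–Fenn–Hale–Neston = 30 km.

30 km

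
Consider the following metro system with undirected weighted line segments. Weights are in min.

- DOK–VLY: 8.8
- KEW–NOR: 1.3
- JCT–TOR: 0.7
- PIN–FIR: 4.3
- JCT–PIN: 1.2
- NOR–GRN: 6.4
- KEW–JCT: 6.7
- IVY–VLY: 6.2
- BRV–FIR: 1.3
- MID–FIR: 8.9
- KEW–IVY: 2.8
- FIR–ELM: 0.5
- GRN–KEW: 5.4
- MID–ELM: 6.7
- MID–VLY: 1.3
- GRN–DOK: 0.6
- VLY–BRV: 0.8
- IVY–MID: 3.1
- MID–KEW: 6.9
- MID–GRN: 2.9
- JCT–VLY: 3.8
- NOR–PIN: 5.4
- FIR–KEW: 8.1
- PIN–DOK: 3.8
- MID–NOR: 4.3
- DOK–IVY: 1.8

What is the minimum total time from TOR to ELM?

Shortest distances from TOR:
TOR: 0
JCT: 0.7  (via TOR)
PIN: 1.9  (via JCT)
VLY: 4.5  (via JCT)
BRV: 5.3  (via VLY)
DOK: 5.7  (via PIN)
MID: 5.8  (via VLY)
FIR: 6.2  (via PIN)
GRN: 6.3  (via DOK)
ELM: 6.7  (via FIR)
Shortest route: TOR–JCT–PIN–FIR–ELM = 6.7 min.

6.7 min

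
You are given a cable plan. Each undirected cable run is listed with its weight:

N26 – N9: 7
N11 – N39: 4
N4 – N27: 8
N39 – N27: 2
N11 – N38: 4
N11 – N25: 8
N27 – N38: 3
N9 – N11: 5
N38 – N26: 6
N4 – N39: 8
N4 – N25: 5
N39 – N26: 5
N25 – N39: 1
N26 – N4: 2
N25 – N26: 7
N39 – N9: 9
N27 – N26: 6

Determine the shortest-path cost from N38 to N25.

Candidate routes:
N38 → N11 → N25: 4+8 = 12
N38 → N27 → N39 → N25: 3+2+1 = 6
N38 → N11 → N39 → N25: 4+4+1 = 9
The minimum is 6 via N38 → N27 → N39 → N25.

6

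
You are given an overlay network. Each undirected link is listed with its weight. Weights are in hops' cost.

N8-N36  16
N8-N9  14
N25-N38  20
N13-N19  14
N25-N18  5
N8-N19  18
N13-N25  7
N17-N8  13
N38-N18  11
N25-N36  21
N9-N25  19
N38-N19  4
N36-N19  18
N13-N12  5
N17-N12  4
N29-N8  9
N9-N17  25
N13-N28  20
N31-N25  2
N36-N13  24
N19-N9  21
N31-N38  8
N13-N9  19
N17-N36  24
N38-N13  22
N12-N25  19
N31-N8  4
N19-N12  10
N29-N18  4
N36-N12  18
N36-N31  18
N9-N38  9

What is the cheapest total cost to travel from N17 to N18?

Shortest distances from N17:
N17: 0
N12: 4  (via N17)
N13: 9  (via N12)
N8: 13  (via N17)
N19: 14  (via N12)
N25: 16  (via N13)
N31: 17  (via N8)
N38: 18  (via N19)
N18: 21  (via N25)
Shortest route: N17 → N12 → N13 → N25 → N18 = 21 hops' cost.

21 hops' cost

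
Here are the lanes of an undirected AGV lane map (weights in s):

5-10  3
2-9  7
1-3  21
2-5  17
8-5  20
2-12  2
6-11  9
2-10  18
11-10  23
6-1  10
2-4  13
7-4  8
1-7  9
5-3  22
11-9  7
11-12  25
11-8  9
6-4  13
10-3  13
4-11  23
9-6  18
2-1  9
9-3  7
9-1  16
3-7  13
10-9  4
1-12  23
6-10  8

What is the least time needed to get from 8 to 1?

28 s

Enumerating some paths:
8 → 11 → 6 → 1: 9+9+10 = 28
8 → 11 → 9 → 2 → 1: 9+7+7+9 = 32
Cheapest is 8 → 11 → 6 → 1 at 28 s.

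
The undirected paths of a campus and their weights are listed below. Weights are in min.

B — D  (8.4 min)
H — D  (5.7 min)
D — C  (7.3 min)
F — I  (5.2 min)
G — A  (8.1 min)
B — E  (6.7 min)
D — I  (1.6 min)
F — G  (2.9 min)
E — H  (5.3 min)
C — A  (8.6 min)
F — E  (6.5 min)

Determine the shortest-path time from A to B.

24.2 min

Compare a few routes:
A → C → D → B: 8.6+7.3+8.4 = 24.3
A → G → F → E → B: 8.1+2.9+6.5+6.7 = 24.2
The minimum is 24.2 min via A → G → F → E → B.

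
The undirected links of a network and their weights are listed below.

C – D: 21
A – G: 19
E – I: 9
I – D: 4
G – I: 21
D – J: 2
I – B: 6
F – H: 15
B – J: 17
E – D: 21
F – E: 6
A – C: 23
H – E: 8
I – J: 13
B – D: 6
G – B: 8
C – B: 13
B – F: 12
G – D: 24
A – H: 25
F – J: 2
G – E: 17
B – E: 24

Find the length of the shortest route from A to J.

Compare a few routes:
A - G - B - I - D - J: 19+8+6+4+2 = 39
A - G - B - F - J: 19+8+12+2 = 41
A - H - E - F - J: 25+8+6+2 = 41
A - G - B - D - J: 19+8+6+2 = 35
Cheapest is A - G - B - D - J at 35.

35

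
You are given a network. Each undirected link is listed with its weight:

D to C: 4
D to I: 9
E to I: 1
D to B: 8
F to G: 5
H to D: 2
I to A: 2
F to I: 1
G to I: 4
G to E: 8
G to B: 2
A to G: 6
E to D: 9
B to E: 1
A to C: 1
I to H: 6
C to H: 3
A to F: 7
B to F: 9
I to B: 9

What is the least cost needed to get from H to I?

6

Running Dijkstra from H:
H: 0
D: 2  (via H)
C: 3  (via H)
A: 4  (via C)
I: 6  (via H)
Shortest route: H → I = 6.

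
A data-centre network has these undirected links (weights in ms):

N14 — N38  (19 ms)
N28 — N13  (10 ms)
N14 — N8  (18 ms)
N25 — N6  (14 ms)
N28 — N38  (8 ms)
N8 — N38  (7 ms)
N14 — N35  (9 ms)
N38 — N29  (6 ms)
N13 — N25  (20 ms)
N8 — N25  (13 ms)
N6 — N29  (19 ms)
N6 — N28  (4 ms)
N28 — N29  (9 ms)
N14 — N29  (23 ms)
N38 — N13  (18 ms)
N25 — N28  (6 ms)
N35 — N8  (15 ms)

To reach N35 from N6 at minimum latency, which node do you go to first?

N28

Enumerating some paths:
N6 - N28 - N38 - N14 - N35: 4+8+19+9 = 40
N6 - N28 - N29 - N38 - N8 - N35: 4+9+6+7+15 = 41
N6 - N28 - N38 - N8 - N35: 4+8+7+15 = 34
N6 - N28 - N25 - N8 - N35: 4+6+13+15 = 38
The minimum is 34 ms via N6 - N28 - N38 - N8 - N35.
So from N6 the first move is to N28.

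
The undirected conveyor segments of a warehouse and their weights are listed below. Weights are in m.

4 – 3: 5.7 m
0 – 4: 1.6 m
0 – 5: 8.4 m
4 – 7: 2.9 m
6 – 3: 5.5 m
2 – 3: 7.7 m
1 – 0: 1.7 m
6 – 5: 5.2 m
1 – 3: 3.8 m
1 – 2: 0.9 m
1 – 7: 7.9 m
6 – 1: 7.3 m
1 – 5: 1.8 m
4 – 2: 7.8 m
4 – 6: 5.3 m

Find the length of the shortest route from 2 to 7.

Running Dijkstra from 2:
2: 0
1: 0.9  (via 2)
0: 2.6  (via 1)
5: 2.7  (via 1)
4: 4.2  (via 0)
3: 4.7  (via 1)
7: 7.1  (via 4)
Shortest route: 2 → 1 → 0 → 4 → 7 = 7.1 m.

7.1 m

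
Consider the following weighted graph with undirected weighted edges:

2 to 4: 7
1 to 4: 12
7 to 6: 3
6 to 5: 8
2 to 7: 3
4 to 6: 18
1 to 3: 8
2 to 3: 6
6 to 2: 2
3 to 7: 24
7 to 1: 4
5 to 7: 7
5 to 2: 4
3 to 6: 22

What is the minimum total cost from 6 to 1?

7

Shortest distances from 6:
6: 0
2: 2  (via 6)
7: 3  (via 6)
5: 6  (via 2)
1: 7  (via 7)
Shortest route: 6 → 7 → 1 = 7.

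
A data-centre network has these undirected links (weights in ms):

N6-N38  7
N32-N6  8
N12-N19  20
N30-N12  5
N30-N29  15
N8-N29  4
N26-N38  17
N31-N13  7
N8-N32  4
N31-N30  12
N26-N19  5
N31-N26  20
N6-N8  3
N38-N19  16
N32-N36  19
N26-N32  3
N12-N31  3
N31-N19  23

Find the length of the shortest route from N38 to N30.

29 ms

Enumerating some paths:
N38–N19–N12–N30: 16+20+5 = 41
N38–N6–N32–N8–N29–N30: 7+8+4+4+15 = 38
N38–N6–N8–N29–N30: 7+3+4+15 = 29
Cheapest is N38–N6–N8–N29–N30 at 29 ms.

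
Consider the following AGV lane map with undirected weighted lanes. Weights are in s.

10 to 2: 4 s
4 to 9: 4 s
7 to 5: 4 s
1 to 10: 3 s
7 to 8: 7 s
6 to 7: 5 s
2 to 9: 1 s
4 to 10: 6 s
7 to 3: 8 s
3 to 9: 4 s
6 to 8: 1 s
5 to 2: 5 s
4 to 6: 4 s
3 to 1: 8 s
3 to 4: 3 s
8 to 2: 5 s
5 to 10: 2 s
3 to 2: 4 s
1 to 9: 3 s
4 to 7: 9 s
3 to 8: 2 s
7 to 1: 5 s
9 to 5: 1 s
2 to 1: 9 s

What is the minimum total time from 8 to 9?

6 s

Running Dijkstra from 8:
8: 0
6: 1  (via 8)
3: 2  (via 8)
2: 5  (via 8)
4: 5  (via 6)
7: 6  (via 6)
9: 6  (via 3)
Shortest route: 8 → 3 → 9 = 6 s.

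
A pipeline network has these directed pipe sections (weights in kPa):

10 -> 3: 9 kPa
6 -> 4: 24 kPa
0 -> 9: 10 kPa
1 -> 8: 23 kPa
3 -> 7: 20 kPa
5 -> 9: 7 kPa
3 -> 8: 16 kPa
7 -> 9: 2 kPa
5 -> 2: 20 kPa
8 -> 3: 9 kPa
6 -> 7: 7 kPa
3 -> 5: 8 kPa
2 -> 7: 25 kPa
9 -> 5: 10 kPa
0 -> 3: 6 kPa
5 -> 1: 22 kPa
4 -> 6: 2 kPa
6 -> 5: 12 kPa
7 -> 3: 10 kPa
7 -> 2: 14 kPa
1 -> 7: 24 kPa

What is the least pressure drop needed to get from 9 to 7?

Candidate routes:
9 → 5 → 1 → 8 → 3 → 7: 10+22+23+9+20 = 84
9 → 5 → 1 → 7: 10+22+24 = 56
9 → 5 → 2 → 7: 10+20+25 = 55
Cheapest is 9 → 5 → 2 → 7 at 55 kPa.

55 kPa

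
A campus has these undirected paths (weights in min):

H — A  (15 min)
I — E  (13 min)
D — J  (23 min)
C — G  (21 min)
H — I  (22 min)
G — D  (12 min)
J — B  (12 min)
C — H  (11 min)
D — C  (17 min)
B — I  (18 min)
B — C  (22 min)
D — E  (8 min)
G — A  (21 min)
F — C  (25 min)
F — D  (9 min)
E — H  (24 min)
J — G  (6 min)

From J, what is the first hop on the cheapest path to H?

G

Compare a few routes:
J–G–C–H: 6+21+11 = 38
J–G–A–H: 6+21+15 = 42
The minimum is 38 min via J–G–C–H.
So from J the first move is to G.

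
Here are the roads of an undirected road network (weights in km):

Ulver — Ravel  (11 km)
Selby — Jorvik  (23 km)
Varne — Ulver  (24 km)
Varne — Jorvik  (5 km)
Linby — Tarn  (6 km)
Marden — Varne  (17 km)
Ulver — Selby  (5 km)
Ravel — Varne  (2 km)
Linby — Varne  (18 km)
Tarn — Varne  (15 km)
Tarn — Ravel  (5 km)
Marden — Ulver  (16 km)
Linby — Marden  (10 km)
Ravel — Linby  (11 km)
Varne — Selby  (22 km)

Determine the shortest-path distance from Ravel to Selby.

Candidate routes:
Ravel → Varne → Selby: 2+22 = 24
Ravel → Varne → Ulver → Selby: 2+24+5 = 31
Ravel → Ulver → Selby: 11+5 = 16
Ravel → Varne → Jorvik → Selby: 2+5+23 = 30
The minimum is 16 km via Ravel → Ulver → Selby.

16 km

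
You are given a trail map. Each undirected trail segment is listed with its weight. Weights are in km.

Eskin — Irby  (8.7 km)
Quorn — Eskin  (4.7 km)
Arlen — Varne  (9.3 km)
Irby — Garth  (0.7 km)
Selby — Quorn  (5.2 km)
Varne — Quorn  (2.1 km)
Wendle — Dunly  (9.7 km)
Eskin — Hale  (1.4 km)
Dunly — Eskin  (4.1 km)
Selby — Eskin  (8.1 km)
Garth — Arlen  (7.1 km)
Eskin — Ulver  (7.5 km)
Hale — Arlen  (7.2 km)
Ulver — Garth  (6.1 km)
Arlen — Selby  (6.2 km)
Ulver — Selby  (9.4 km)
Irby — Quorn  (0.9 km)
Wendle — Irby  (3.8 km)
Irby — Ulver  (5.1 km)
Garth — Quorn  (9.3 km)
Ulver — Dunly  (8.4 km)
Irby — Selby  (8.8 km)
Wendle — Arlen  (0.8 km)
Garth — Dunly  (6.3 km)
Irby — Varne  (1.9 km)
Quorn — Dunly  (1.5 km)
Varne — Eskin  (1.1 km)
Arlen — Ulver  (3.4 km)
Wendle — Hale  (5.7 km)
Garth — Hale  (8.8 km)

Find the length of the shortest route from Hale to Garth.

5.1 km

Running Dijkstra from Hale:
Hale: 0
Eskin: 1.4  (via Hale)
Varne: 2.5  (via Eskin)
Irby: 4.4  (via Varne)
Quorn: 4.6  (via Varne)
Garth: 5.1  (via Irby)
Shortest route: Hale → Eskin → Varne → Irby → Garth = 5.1 km.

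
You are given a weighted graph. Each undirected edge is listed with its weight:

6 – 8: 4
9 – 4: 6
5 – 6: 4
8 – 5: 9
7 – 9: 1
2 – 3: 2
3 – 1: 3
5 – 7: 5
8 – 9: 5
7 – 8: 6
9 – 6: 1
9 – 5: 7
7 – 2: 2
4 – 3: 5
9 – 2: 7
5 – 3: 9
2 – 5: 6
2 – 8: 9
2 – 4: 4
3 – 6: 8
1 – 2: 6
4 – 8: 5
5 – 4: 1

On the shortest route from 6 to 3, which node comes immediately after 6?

9

Candidate routes:
6–3: 8 = 8
6–9–7–2–3: 1+1+2+2 = 6
6–9–2–3: 1+7+2 = 10
The minimum is 6 via 6–9–7–2–3.
So from 6 the first move is to 9.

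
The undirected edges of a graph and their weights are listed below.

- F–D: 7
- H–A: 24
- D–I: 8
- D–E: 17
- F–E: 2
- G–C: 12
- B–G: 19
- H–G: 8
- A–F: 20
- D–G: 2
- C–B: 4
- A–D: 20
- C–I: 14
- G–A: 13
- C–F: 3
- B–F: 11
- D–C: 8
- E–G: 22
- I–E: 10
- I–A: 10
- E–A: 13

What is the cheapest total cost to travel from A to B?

22

Enumerating some paths:
A - E - F - C - B: 13+2+3+4 = 22
A - E - F - B: 13+2+11 = 26
The minimum is 22 via A - E - F - C - B.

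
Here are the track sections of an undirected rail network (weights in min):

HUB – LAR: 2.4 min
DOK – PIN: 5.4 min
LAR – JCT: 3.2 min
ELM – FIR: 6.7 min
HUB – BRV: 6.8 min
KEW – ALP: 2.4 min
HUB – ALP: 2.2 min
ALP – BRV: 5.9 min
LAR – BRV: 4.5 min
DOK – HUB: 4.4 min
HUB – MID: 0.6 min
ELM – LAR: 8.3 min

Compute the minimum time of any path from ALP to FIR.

19.6 min

Candidate routes:
ALP - BRV - LAR - ELM - FIR: 5.9+4.5+8.3+6.7 = 25.4
ALP - HUB - LAR - ELM - FIR: 2.2+2.4+8.3+6.7 = 19.6
The minimum is 19.6 min via ALP - HUB - LAR - ELM - FIR.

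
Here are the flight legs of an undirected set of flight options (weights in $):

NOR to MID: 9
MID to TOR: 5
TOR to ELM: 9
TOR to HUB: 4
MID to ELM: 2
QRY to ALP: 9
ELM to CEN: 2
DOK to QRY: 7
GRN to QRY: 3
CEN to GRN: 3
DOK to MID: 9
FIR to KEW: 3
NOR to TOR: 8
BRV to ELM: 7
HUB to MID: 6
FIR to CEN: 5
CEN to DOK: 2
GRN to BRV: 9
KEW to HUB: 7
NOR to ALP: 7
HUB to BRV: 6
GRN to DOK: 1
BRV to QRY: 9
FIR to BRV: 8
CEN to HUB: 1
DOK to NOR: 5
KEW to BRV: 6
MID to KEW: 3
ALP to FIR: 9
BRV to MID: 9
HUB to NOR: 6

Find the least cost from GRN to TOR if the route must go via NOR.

$14

Shortest GRN→NOR: GRN → DOK → NOR = 6
Shortest NOR→TOR: NOR → TOR = 8
Total via NOR: 6 + 8 = $14.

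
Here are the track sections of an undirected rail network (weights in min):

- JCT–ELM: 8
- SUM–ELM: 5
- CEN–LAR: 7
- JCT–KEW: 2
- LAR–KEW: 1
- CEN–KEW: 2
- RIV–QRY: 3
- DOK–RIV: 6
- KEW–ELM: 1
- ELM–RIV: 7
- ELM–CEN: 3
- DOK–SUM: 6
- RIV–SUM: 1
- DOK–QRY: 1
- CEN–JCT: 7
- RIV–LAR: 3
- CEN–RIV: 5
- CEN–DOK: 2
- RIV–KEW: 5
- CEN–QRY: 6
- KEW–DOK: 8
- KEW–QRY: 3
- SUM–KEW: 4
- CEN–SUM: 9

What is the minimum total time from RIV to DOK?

4 min

Enumerating some paths:
RIV → QRY → DOK: 3+1 = 4
RIV → SUM → DOK: 1+6 = 7
RIV → CEN → DOK: 5+2 = 7
RIV → DOK: 6 = 6
The minimum is 4 min via RIV → QRY → DOK.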